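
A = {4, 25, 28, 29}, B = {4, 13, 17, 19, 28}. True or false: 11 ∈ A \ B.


A = {4, 25, 28, 29}, B = {4, 13, 17, 19, 28}
A \ B = elements in A but not in B
A \ B = {25, 29}
Checking if 11 ∈ A \ B
11 is not in A \ B → False

11 ∉ A \ B


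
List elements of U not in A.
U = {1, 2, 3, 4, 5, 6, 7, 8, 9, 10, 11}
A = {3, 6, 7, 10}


Aᶜ = U \ A = elements in U but not in A
U = {1, 2, 3, 4, 5, 6, 7, 8, 9, 10, 11}
A = {3, 6, 7, 10}
Aᶜ = {1, 2, 4, 5, 8, 9, 11}

Aᶜ = {1, 2, 4, 5, 8, 9, 11}


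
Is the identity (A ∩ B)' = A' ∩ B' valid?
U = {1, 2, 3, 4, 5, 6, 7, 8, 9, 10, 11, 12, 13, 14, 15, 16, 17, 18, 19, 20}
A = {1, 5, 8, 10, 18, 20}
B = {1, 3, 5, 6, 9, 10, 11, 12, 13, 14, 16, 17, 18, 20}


LHS: A ∩ B = {1, 5, 10, 18, 20}
(A ∩ B)' = U \ (A ∩ B) = {2, 3, 4, 6, 7, 8, 9, 11, 12, 13, 14, 15, 16, 17, 19}
A' = {2, 3, 4, 6, 7, 9, 11, 12, 13, 14, 15, 16, 17, 19}, B' = {2, 4, 7, 8, 15, 19}
Claimed RHS: A' ∩ B' = {2, 4, 7, 15, 19}
Identity is INVALID: LHS = {2, 3, 4, 6, 7, 8, 9, 11, 12, 13, 14, 15, 16, 17, 19} but the RHS claimed here equals {2, 4, 7, 15, 19}. The correct form is (A ∩ B)' = A' ∪ B'.

Identity is invalid: (A ∩ B)' = {2, 3, 4, 6, 7, 8, 9, 11, 12, 13, 14, 15, 16, 17, 19} but A' ∩ B' = {2, 4, 7, 15, 19}. The correct De Morgan law is (A ∩ B)' = A' ∪ B'.


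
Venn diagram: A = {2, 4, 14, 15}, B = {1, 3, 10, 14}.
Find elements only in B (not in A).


A = {2, 4, 14, 15}
B = {1, 3, 10, 14}
Region: only in B (not in A)
Elements: {1, 3, 10}

Elements only in B (not in A): {1, 3, 10}


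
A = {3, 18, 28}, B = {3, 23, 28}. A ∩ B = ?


A ∩ B = elements in both A and B
A = {3, 18, 28}
B = {3, 23, 28}
A ∩ B = {3, 28}

A ∩ B = {3, 28}


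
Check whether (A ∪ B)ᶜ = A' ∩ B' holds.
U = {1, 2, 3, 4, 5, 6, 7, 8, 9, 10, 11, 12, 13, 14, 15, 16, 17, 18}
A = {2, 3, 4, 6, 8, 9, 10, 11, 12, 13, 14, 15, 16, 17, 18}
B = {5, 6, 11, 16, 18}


LHS: A ∪ B = {2, 3, 4, 5, 6, 8, 9, 10, 11, 12, 13, 14, 15, 16, 17, 18}
(A ∪ B)' = U \ (A ∪ B) = {1, 7}
A' = {1, 5, 7}, B' = {1, 2, 3, 4, 7, 8, 9, 10, 12, 13, 14, 15, 17}
Claimed RHS: A' ∩ B' = {1, 7}
Identity is VALID: LHS = RHS = {1, 7} ✓

Identity is valid. (A ∪ B)' = A' ∩ B' = {1, 7}


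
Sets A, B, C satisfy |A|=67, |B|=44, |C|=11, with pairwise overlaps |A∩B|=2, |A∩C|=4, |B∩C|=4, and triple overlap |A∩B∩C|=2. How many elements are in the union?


|A∪B∪C| = |A|+|B|+|C| - |A∩B|-|A∩C|-|B∩C| + |A∩B∩C|
= 67+44+11 - 2-4-4 + 2
= 122 - 10 + 2
= 114

|A ∪ B ∪ C| = 114


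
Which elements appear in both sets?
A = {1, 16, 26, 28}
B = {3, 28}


A ∩ B = elements in both A and B
A = {1, 16, 26, 28}
B = {3, 28}
A ∩ B = {28}

A ∩ B = {28}


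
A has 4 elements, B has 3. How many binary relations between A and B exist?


A relation from A to B is any subset of A × B.
|A × B| = 4 × 3 = 12
# relations = 2^|A × B| = 2^12 = 4096

Number of relations = 4096


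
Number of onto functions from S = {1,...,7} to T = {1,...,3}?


n = |S| = 7, k = |T| = 3. Surjections via inclusion-exclusion:
S(n,k) = Σ(-1)^i × C(k,i) × (k-i)^n, i=0 to k
i=0: (-1)^0×C(3,0)×3^7 = 2187
i=1: (-1)^1×C(3,1)×2^7 = -384
i=2: (-1)^2×C(3,2)×1^7 = 3
i=3: (-1)^3×C(3,3)×0^7 = 0
Total = 1806

Number of surjections = 1806


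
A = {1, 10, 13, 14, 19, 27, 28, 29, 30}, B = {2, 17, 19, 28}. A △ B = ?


A △ B = (A \ B) ∪ (B \ A) = elements in exactly one of A or B
A \ B = {1, 10, 13, 14, 27, 29, 30}
B \ A = {2, 17}
A △ B = {1, 2, 10, 13, 14, 17, 27, 29, 30}

A △ B = {1, 2, 10, 13, 14, 17, 27, 29, 30}


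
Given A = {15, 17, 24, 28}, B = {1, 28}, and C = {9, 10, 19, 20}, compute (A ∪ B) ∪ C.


A ∪ B = {1, 15, 17, 24, 28}
(A ∪ B) ∪ C = {1, 9, 10, 15, 17, 19, 20, 24, 28}

A ∪ B ∪ C = {1, 9, 10, 15, 17, 19, 20, 24, 28}


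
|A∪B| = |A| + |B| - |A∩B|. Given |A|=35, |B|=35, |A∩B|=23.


|A ∪ B| = |A| + |B| - |A ∩ B|
= 35 + 35 - 23
= 47

|A ∪ B| = 47


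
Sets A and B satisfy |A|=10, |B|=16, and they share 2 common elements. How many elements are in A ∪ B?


|A ∪ B| = |A| + |B| - |A ∩ B|
= 10 + 16 - 2
= 24

|A ∪ B| = 24


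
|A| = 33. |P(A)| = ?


Number of subsets = 2^n
= 2^33
= 8589934592

|P(A)| = 8589934592


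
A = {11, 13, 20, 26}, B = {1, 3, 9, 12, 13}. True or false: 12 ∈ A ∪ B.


A = {11, 13, 20, 26}, B = {1, 3, 9, 12, 13}
A ∪ B = all elements in A or B
A ∪ B = {1, 3, 9, 11, 12, 13, 20, 26}
Checking if 12 ∈ A ∪ B
12 is in A ∪ B → True

12 ∈ A ∪ B


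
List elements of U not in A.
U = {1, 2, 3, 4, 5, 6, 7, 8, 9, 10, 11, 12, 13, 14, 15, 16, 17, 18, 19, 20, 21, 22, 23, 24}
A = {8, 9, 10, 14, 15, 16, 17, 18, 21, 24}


Aᶜ = U \ A = elements in U but not in A
U = {1, 2, 3, 4, 5, 6, 7, 8, 9, 10, 11, 12, 13, 14, 15, 16, 17, 18, 19, 20, 21, 22, 23, 24}
A = {8, 9, 10, 14, 15, 16, 17, 18, 21, 24}
Aᶜ = {1, 2, 3, 4, 5, 6, 7, 11, 12, 13, 19, 20, 22, 23}

Aᶜ = {1, 2, 3, 4, 5, 6, 7, 11, 12, 13, 19, 20, 22, 23}


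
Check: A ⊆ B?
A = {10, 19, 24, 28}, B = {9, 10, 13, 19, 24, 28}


A ⊆ B means every element of A is in B.
All elements of A are in B.
So A ⊆ B.

Yes, A ⊆ B


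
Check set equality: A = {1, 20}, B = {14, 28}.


Two sets are equal iff they have exactly the same elements.
A = {1, 20}
B = {14, 28}
Differences: {1, 14, 20, 28}
A ≠ B

No, A ≠ B


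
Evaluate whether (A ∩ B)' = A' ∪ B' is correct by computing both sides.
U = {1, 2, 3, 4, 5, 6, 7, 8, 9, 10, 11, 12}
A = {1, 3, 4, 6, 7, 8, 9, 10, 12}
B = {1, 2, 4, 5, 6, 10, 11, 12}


LHS: A ∩ B = {1, 4, 6, 10, 12}
(A ∩ B)' = U \ (A ∩ B) = {2, 3, 5, 7, 8, 9, 11}
A' = {2, 5, 11}, B' = {3, 7, 8, 9}
Claimed RHS: A' ∪ B' = {2, 3, 5, 7, 8, 9, 11}
Identity is VALID: LHS = RHS = {2, 3, 5, 7, 8, 9, 11} ✓

Identity is valid. (A ∩ B)' = A' ∪ B' = {2, 3, 5, 7, 8, 9, 11}


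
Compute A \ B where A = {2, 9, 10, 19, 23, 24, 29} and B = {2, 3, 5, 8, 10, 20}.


A \ B = elements in A but not in B
A = {2, 9, 10, 19, 23, 24, 29}
B = {2, 3, 5, 8, 10, 20}
Remove from A any elements in B
A \ B = {9, 19, 23, 24, 29}

A \ B = {9, 19, 23, 24, 29}


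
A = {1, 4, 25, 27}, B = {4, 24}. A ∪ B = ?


A ∪ B = all elements in A or B (or both)
A = {1, 4, 25, 27}
B = {4, 24}
A ∪ B = {1, 4, 24, 25, 27}

A ∪ B = {1, 4, 24, 25, 27}


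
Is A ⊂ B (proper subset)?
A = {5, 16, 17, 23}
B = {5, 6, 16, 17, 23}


A ⊂ B requires: A ⊆ B AND A ≠ B.
A ⊆ B? Yes
A = B? No
A ⊂ B: Yes (A is a proper subset of B)

Yes, A ⊂ B


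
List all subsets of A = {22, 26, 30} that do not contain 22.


A subset of A that omits 22 is a subset of A \ {22}, so there are 2^(n-1) = 2^2 = 4 of them.
Subsets excluding 22: ∅, {26}, {30}, {26, 30}

Subsets excluding 22 (4 total): ∅, {26}, {30}, {26, 30}


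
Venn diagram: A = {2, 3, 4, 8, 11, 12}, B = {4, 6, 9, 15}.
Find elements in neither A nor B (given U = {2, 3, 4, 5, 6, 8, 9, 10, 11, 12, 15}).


A = {2, 3, 4, 8, 11, 12}
B = {4, 6, 9, 15}
Region: in neither A nor B (given U = {2, 3, 4, 5, 6, 8, 9, 10, 11, 12, 15})
Elements: {5, 10}

Elements in neither A nor B (given U = {2, 3, 4, 5, 6, 8, 9, 10, 11, 12, 15}): {5, 10}


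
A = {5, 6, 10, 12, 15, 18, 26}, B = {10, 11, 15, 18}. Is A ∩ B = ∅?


Disjoint means A ∩ B = ∅.
A ∩ B = {10, 15, 18}
A ∩ B ≠ ∅, so A and B are NOT disjoint.

No, A and B are not disjoint (A ∩ B = {10, 15, 18})


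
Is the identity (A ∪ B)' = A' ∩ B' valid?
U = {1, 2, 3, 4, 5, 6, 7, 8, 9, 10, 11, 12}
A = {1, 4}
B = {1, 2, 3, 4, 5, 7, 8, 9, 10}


LHS: A ∪ B = {1, 2, 3, 4, 5, 7, 8, 9, 10}
(A ∪ B)' = U \ (A ∪ B) = {6, 11, 12}
A' = {2, 3, 5, 6, 7, 8, 9, 10, 11, 12}, B' = {6, 11, 12}
Claimed RHS: A' ∩ B' = {6, 11, 12}
Identity is VALID: LHS = RHS = {6, 11, 12} ✓

Identity is valid. (A ∪ B)' = A' ∩ B' = {6, 11, 12}


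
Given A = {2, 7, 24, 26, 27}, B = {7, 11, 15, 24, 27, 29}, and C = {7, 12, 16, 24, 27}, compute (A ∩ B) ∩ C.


A ∩ B = {7, 24, 27}
(A ∩ B) ∩ C = {7, 24, 27}

A ∩ B ∩ C = {7, 24, 27}


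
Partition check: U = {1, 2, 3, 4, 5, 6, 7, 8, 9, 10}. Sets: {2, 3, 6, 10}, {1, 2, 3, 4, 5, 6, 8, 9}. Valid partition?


A partition requires: (1) non-empty parts, (2) pairwise disjoint, (3) union = U
Parts: {2, 3, 6, 10}, {1, 2, 3, 4, 5, 6, 8, 9}
Union of parts: {1, 2, 3, 4, 5, 6, 8, 9, 10}
U = {1, 2, 3, 4, 5, 6, 7, 8, 9, 10}
All non-empty? True
Pairwise disjoint? False
Covers U? False

No, not a valid partition


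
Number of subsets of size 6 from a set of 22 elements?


C(n,k) = n! / (k!(n-k)!)
C(22,6) = 22! / (6!16!)
= 74613

C(22,6) = 74613


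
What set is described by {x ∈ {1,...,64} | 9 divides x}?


Checking each candidate:
Condition: multiples of 9 in {1,...,64}
Result = {9, 18, 27, 36, 45, 54, 63}

{9, 18, 27, 36, 45, 54, 63}


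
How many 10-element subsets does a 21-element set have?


C(n,k) = n! / (k!(n-k)!)
C(21,10) = 21! / (10!11!)
= 352716

C(21,10) = 352716


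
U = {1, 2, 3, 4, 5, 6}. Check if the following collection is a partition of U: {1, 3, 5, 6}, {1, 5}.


A partition requires: (1) non-empty parts, (2) pairwise disjoint, (3) union = U
Parts: {1, 3, 5, 6}, {1, 5}
Union of parts: {1, 3, 5, 6}
U = {1, 2, 3, 4, 5, 6}
All non-empty? True
Pairwise disjoint? False
Covers U? False

No, not a valid partition


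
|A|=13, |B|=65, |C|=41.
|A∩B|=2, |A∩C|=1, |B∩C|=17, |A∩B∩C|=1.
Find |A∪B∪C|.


|A∪B∪C| = |A|+|B|+|C| - |A∩B|-|A∩C|-|B∩C| + |A∩B∩C|
= 13+65+41 - 2-1-17 + 1
= 119 - 20 + 1
= 100

|A ∪ B ∪ C| = 100


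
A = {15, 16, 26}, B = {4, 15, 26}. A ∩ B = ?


A ∩ B = elements in both A and B
A = {15, 16, 26}
B = {4, 15, 26}
A ∩ B = {15, 26}

A ∩ B = {15, 26}


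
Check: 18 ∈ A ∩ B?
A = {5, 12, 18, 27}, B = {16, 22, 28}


A = {5, 12, 18, 27}, B = {16, 22, 28}
A ∩ B = elements in both A and B
A ∩ B = ∅
Checking if 18 ∈ A ∩ B
18 is not in A ∩ B → False

18 ∉ A ∩ B


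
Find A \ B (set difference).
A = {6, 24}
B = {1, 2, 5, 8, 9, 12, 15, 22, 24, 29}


A \ B = elements in A but not in B
A = {6, 24}
B = {1, 2, 5, 8, 9, 12, 15, 22, 24, 29}
Remove from A any elements in B
A \ B = {6}

A \ B = {6}


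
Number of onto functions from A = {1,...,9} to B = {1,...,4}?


n = |A| = 9, k = |B| = 4. Surjections via inclusion-exclusion:
S(n,k) = Σ(-1)^i × C(k,i) × (k-i)^n, i=0 to k
i=0: (-1)^0×C(4,0)×4^9 = 262144
i=1: (-1)^1×C(4,1)×3^9 = -78732
i=2: (-1)^2×C(4,2)×2^9 = 3072
i=3: (-1)^3×C(4,3)×1^9 = -4
i=4: (-1)^4×C(4,4)×0^9 = 0
Total = 186480

Number of surjections = 186480


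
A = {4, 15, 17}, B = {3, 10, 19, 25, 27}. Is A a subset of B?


A ⊆ B means every element of A is in B.
Elements in A not in B: {4, 15, 17}
So A ⊄ B.

No, A ⊄ B


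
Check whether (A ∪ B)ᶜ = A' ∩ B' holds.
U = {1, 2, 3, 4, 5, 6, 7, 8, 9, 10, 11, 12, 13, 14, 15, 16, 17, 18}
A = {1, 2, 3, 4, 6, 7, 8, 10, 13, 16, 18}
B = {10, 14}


LHS: A ∪ B = {1, 2, 3, 4, 6, 7, 8, 10, 13, 14, 16, 18}
(A ∪ B)' = U \ (A ∪ B) = {5, 9, 11, 12, 15, 17}
A' = {5, 9, 11, 12, 14, 15, 17}, B' = {1, 2, 3, 4, 5, 6, 7, 8, 9, 11, 12, 13, 15, 16, 17, 18}
Claimed RHS: A' ∩ B' = {5, 9, 11, 12, 15, 17}
Identity is VALID: LHS = RHS = {5, 9, 11, 12, 15, 17} ✓

Identity is valid. (A ∪ B)' = A' ∩ B' = {5, 9, 11, 12, 15, 17}


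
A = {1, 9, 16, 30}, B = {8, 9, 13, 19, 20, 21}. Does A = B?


Two sets are equal iff they have exactly the same elements.
A = {1, 9, 16, 30}
B = {8, 9, 13, 19, 20, 21}
Differences: {1, 8, 13, 16, 19, 20, 21, 30}
A ≠ B

No, A ≠ B


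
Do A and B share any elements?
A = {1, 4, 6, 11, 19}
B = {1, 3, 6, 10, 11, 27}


Disjoint means A ∩ B = ∅.
A ∩ B = {1, 6, 11}
A ∩ B ≠ ∅, so A and B are NOT disjoint.

Yes — A and B share the element(s) of A ∩ B = {1, 6, 11}, so they are not disjoint


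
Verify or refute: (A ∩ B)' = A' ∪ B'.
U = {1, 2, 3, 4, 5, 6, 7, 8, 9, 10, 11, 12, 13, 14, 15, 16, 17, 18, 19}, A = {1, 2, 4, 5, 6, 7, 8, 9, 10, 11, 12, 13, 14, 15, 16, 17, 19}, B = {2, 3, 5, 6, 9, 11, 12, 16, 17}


LHS: A ∩ B = {2, 5, 6, 9, 11, 12, 16, 17}
(A ∩ B)' = U \ (A ∩ B) = {1, 3, 4, 7, 8, 10, 13, 14, 15, 18, 19}
A' = {3, 18}, B' = {1, 4, 7, 8, 10, 13, 14, 15, 18, 19}
Claimed RHS: A' ∪ B' = {1, 3, 4, 7, 8, 10, 13, 14, 15, 18, 19}
Identity is VALID: LHS = RHS = {1, 3, 4, 7, 8, 10, 13, 14, 15, 18, 19} ✓

Identity is valid. (A ∩ B)' = A' ∪ B' = {1, 3, 4, 7, 8, 10, 13, 14, 15, 18, 19}


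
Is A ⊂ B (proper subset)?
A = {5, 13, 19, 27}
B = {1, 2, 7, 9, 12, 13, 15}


A ⊂ B requires: A ⊆ B AND A ≠ B.
A ⊆ B? No
A ⊄ B, so A is not a proper subset.

No, A is not a proper subset of B


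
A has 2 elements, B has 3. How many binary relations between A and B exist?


A relation from A to B is any subset of A × B.
|A × B| = 2 × 3 = 6
# relations = 2^|A × B| = 2^6 = 64

Number of relations = 64


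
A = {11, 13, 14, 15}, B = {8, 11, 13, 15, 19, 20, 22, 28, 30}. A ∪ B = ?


A ∪ B = all elements in A or B (or both)
A = {11, 13, 14, 15}
B = {8, 11, 13, 15, 19, 20, 22, 28, 30}
A ∪ B = {8, 11, 13, 14, 15, 19, 20, 22, 28, 30}

A ∪ B = {8, 11, 13, 14, 15, 19, 20, 22, 28, 30}


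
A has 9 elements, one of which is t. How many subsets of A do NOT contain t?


Subsets of A avoiding t are subsets of A \ {t}, which has 8 elements.
Count = 2^(n-1) = 2^8
= 256

Number of subsets avoiding t = 256


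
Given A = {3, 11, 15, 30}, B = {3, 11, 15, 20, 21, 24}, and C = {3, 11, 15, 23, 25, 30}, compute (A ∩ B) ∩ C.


A ∩ B = {3, 11, 15}
(A ∩ B) ∩ C = {3, 11, 15}

A ∩ B ∩ C = {3, 11, 15}


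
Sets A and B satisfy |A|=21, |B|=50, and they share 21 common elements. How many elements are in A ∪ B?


|A ∪ B| = |A| + |B| - |A ∩ B|
= 21 + 50 - 21
= 50

|A ∪ B| = 50


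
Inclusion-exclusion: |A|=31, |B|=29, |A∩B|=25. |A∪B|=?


|A ∪ B| = |A| + |B| - |A ∩ B|
= 31 + 29 - 25
= 35

|A ∪ B| = 35


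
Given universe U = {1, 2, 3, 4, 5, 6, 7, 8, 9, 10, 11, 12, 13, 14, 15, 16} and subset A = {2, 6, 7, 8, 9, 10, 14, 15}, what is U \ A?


Aᶜ = U \ A = elements in U but not in A
U = {1, 2, 3, 4, 5, 6, 7, 8, 9, 10, 11, 12, 13, 14, 15, 16}
A = {2, 6, 7, 8, 9, 10, 14, 15}
Aᶜ = {1, 3, 4, 5, 11, 12, 13, 16}

Aᶜ = {1, 3, 4, 5, 11, 12, 13, 16}


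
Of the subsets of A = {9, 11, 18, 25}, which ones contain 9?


A subset of A contains 9 iff the remaining 3 elements form any subset of A \ {9}.
Count: 2^(n-1) = 2^3 = 8
Subsets containing 9: {9}, {9, 11}, {9, 18}, {9, 25}, {9, 11, 18}, {9, 11, 25}, {9, 18, 25}, {9, 11, 18, 25}

Subsets containing 9 (8 total): {9}, {9, 11}, {9, 18}, {9, 25}, {9, 11, 18}, {9, 11, 25}, {9, 18, 25}, {9, 11, 18, 25}


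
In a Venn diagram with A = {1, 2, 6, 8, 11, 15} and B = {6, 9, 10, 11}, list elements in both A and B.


A = {1, 2, 6, 8, 11, 15}
B = {6, 9, 10, 11}
Region: in both A and B
Elements: {6, 11}

Elements in both A and B: {6, 11}


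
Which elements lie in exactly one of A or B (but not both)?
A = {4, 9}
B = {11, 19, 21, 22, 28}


A △ B = (A \ B) ∪ (B \ A) = elements in exactly one of A or B
A \ B = {4, 9}
B \ A = {11, 19, 21, 22, 28}
A △ B = {4, 9, 11, 19, 21, 22, 28}

A △ B = {4, 9, 11, 19, 21, 22, 28}


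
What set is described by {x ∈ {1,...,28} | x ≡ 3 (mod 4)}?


Checking each candidate:
Condition: x in {1,...,28} with x ≡ 3 (mod 4)
Result = {3, 7, 11, 15, 19, 23, 27}

{3, 7, 11, 15, 19, 23, 27}


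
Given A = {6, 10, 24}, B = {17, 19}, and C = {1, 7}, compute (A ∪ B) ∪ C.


A ∪ B = {6, 10, 17, 19, 24}
(A ∪ B) ∪ C = {1, 6, 7, 10, 17, 19, 24}

A ∪ B ∪ C = {1, 6, 7, 10, 17, 19, 24}


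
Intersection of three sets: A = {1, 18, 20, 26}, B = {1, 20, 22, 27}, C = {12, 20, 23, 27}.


A ∩ B = {1, 20}
(A ∩ B) ∩ C = {20}

A ∩ B ∩ C = {20}


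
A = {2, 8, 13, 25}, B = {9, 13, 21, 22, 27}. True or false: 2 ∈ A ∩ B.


A = {2, 8, 13, 25}, B = {9, 13, 21, 22, 27}
A ∩ B = elements in both A and B
A ∩ B = {13}
Checking if 2 ∈ A ∩ B
2 is not in A ∩ B → False

2 ∉ A ∩ B


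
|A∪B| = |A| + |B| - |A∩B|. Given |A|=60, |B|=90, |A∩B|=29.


|A ∪ B| = |A| + |B| - |A ∩ B|
= 60 + 90 - 29
= 121

|A ∪ B| = 121


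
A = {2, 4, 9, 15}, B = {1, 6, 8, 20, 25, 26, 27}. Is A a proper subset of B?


A ⊂ B requires: A ⊆ B AND A ≠ B.
A ⊆ B? No
A ⊄ B, so A is not a proper subset.

No, A is not a proper subset of B


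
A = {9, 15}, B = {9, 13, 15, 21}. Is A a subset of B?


A ⊆ B means every element of A is in B.
All elements of A are in B.
So A ⊆ B.

Yes, A ⊆ B


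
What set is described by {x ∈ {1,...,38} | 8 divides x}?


Checking each candidate:
Condition: multiples of 8 in {1,...,38}
Result = {8, 16, 24, 32}

{8, 16, 24, 32}


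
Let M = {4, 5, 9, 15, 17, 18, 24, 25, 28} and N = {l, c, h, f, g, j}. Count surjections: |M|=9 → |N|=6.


n = |M| = 9, k = |N| = 6. Surjections via inclusion-exclusion:
S(n,k) = Σ(-1)^i × C(k,i) × (k-i)^n, i=0 to k
i=0: (-1)^0×C(6,0)×6^9 = 10077696
i=1: (-1)^1×C(6,1)×5^9 = -11718750
i=2: (-1)^2×C(6,2)×4^9 = 3932160
i=3: (-1)^3×C(6,3)×3^9 = -393660
i=4: (-1)^4×C(6,4)×2^9 = 7680
i=5: (-1)^5×C(6,5)×1^9 = -6
i=6: (-1)^6×C(6,6)×0^9 = 0
Total = 1905120

Number of surjections = 1905120


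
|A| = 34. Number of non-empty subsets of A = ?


Total subsets = 2^n = 2^34 = 17179869184
Non-empty subsets exclude the empty set: 2^n - 1
= 17179869184 - 1
= 17179869183

Number of non-empty subsets = 17179869183


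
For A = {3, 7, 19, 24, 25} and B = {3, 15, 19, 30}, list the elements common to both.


A ∩ B = elements in both A and B
A = {3, 7, 19, 24, 25}
B = {3, 15, 19, 30}
A ∩ B = {3, 19}

A ∩ B = {3, 19}


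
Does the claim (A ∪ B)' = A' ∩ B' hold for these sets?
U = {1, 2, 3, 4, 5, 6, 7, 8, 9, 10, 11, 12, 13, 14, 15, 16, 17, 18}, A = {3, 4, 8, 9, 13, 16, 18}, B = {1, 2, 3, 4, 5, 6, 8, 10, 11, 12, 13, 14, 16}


LHS: A ∪ B = {1, 2, 3, 4, 5, 6, 8, 9, 10, 11, 12, 13, 14, 16, 18}
(A ∪ B)' = U \ (A ∪ B) = {7, 15, 17}
A' = {1, 2, 5, 6, 7, 10, 11, 12, 14, 15, 17}, B' = {7, 9, 15, 17, 18}
Claimed RHS: A' ∩ B' = {7, 15, 17}
Identity is VALID: LHS = RHS = {7, 15, 17} ✓

Identity is valid. (A ∪ B)' = A' ∩ B' = {7, 15, 17}


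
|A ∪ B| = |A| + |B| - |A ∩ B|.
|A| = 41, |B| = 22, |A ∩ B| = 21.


|A ∪ B| = |A| + |B| - |A ∩ B|
= 41 + 22 - 21
= 42

|A ∪ B| = 42


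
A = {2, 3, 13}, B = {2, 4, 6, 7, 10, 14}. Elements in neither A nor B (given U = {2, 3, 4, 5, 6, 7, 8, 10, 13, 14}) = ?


A = {2, 3, 13}
B = {2, 4, 6, 7, 10, 14}
Region: in neither A nor B (given U = {2, 3, 4, 5, 6, 7, 8, 10, 13, 14})
Elements: {5, 8}

Elements in neither A nor B (given U = {2, 3, 4, 5, 6, 7, 8, 10, 13, 14}): {5, 8}


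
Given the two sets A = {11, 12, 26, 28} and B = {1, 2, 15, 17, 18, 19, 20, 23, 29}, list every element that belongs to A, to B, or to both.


A ∪ B = all elements in A or B (or both)
A = {11, 12, 26, 28}
B = {1, 2, 15, 17, 18, 19, 20, 23, 29}
A ∪ B = {1, 2, 11, 12, 15, 17, 18, 19, 20, 23, 26, 28, 29}

A ∪ B = {1, 2, 11, 12, 15, 17, 18, 19, 20, 23, 26, 28, 29}


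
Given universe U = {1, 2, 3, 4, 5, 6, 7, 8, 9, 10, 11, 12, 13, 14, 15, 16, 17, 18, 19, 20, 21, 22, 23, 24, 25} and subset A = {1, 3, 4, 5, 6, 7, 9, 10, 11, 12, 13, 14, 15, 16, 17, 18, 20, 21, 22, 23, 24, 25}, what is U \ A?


Aᶜ = U \ A = elements in U but not in A
U = {1, 2, 3, 4, 5, 6, 7, 8, 9, 10, 11, 12, 13, 14, 15, 16, 17, 18, 19, 20, 21, 22, 23, 24, 25}
A = {1, 3, 4, 5, 6, 7, 9, 10, 11, 12, 13, 14, 15, 16, 17, 18, 20, 21, 22, 23, 24, 25}
Aᶜ = {2, 8, 19}

Aᶜ = {2, 8, 19}


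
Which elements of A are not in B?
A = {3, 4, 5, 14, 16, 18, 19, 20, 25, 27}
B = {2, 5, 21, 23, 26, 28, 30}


A \ B = elements in A but not in B
A = {3, 4, 5, 14, 16, 18, 19, 20, 25, 27}
B = {2, 5, 21, 23, 26, 28, 30}
Remove from A any elements in B
A \ B = {3, 4, 14, 16, 18, 19, 20, 25, 27}

A \ B = {3, 4, 14, 16, 18, 19, 20, 25, 27}


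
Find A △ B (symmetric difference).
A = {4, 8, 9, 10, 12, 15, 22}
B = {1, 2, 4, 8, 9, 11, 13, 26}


A △ B = (A \ B) ∪ (B \ A) = elements in exactly one of A or B
A \ B = {10, 12, 15, 22}
B \ A = {1, 2, 11, 13, 26}
A △ B = {1, 2, 10, 11, 12, 13, 15, 22, 26}

A △ B = {1, 2, 10, 11, 12, 13, 15, 22, 26}


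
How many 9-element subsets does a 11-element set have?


C(n,k) = n! / (k!(n-k)!)
C(11,9) = 11! / (9!2!)
= 55

C(11,9) = 55


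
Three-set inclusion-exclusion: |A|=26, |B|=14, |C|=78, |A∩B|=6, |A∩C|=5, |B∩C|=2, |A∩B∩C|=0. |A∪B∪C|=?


|A∪B∪C| = |A|+|B|+|C| - |A∩B|-|A∩C|-|B∩C| + |A∩B∩C|
= 26+14+78 - 6-5-2 + 0
= 118 - 13 + 0
= 105

|A ∪ B ∪ C| = 105


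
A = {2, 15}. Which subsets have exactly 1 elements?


|A| = 2, so A has C(2,1) = 2 subsets of size 1.
Enumerate by choosing 1 elements from A at a time:
{2}, {15}

1-element subsets (2 total): {2}, {15}


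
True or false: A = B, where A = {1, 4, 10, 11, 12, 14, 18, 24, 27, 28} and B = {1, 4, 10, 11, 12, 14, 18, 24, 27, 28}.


Two sets are equal iff they have exactly the same elements.
A = {1, 4, 10, 11, 12, 14, 18, 24, 27, 28}
B = {1, 4, 10, 11, 12, 14, 18, 24, 27, 28}
Same elements → A = B

Yes, A = B


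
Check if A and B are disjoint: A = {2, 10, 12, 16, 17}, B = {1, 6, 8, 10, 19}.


Disjoint means A ∩ B = ∅.
A ∩ B = {10}
A ∩ B ≠ ∅, so A and B are NOT disjoint.

No, A and B are not disjoint (A ∩ B = {10})


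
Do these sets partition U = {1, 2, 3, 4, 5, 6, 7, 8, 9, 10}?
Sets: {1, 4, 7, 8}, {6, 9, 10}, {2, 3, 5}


A partition requires: (1) non-empty parts, (2) pairwise disjoint, (3) union = U
Parts: {1, 4, 7, 8}, {6, 9, 10}, {2, 3, 5}
Union of parts: {1, 2, 3, 4, 5, 6, 7, 8, 9, 10}
U = {1, 2, 3, 4, 5, 6, 7, 8, 9, 10}
All non-empty? True
Pairwise disjoint? True
Covers U? True

Yes, valid partition


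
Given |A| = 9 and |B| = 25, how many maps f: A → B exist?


Each of |A| = 9 inputs maps to any of |B| = 25 outputs.
# functions = |B|^|A| = 25^9
= 3814697265625

Number of functions = 3814697265625


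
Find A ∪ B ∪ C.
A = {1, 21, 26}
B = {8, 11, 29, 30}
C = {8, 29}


A ∪ B = {1, 8, 11, 21, 26, 29, 30}
(A ∪ B) ∪ C = {1, 8, 11, 21, 26, 29, 30}

A ∪ B ∪ C = {1, 8, 11, 21, 26, 29, 30}


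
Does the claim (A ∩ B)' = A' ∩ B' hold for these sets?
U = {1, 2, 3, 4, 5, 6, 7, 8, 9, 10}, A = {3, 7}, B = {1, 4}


LHS: A ∩ B = ∅
(A ∩ B)' = U \ (A ∩ B) = {1, 2, 3, 4, 5, 6, 7, 8, 9, 10}
A' = {1, 2, 4, 5, 6, 8, 9, 10}, B' = {2, 3, 5, 6, 7, 8, 9, 10}
Claimed RHS: A' ∩ B' = {2, 5, 6, 8, 9, 10}
Identity is INVALID: LHS = {1, 2, 3, 4, 5, 6, 7, 8, 9, 10} but the RHS claimed here equals {2, 5, 6, 8, 9, 10}. The correct form is (A ∩ B)' = A' ∪ B'.

Identity is invalid: (A ∩ B)' = {1, 2, 3, 4, 5, 6, 7, 8, 9, 10} but A' ∩ B' = {2, 5, 6, 8, 9, 10}. The correct De Morgan law is (A ∩ B)' = A' ∪ B'.


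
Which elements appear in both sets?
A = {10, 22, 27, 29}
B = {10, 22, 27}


A ∩ B = elements in both A and B
A = {10, 22, 27, 29}
B = {10, 22, 27}
A ∩ B = {10, 22, 27}

A ∩ B = {10, 22, 27}


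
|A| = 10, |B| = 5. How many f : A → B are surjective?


n = |A| = 10, k = |B| = 5. Surjections via inclusion-exclusion:
S(n,k) = Σ(-1)^i × C(k,i) × (k-i)^n, i=0 to k
i=0: (-1)^0×C(5,0)×5^10 = 9765625
i=1: (-1)^1×C(5,1)×4^10 = -5242880
i=2: (-1)^2×C(5,2)×3^10 = 590490
i=3: (-1)^3×C(5,3)×2^10 = -10240
i=4: (-1)^4×C(5,4)×1^10 = 5
i=5: (-1)^5×C(5,5)×0^10 = 0
Total = 5103000

Number of surjections = 5103000


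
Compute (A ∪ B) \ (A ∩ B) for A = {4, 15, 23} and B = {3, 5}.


A △ B = (A \ B) ∪ (B \ A) = elements in exactly one of A or B
A \ B = {4, 15, 23}
B \ A = {3, 5}
A △ B = {3, 4, 5, 15, 23}

A △ B = {3, 4, 5, 15, 23}


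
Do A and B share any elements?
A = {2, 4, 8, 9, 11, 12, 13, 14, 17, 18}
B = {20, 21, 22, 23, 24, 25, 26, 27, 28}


Disjoint means A ∩ B = ∅.
A ∩ B = ∅
A ∩ B = ∅, so A and B are disjoint.

No — A and B share no elements (A ∩ B = ∅), so they are disjoint


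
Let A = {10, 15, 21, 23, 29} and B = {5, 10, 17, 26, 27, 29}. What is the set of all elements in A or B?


A ∪ B = all elements in A or B (or both)
A = {10, 15, 21, 23, 29}
B = {5, 10, 17, 26, 27, 29}
A ∪ B = {5, 10, 15, 17, 21, 23, 26, 27, 29}

A ∪ B = {5, 10, 15, 17, 21, 23, 26, 27, 29}


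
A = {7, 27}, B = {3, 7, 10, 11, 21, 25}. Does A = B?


Two sets are equal iff they have exactly the same elements.
A = {7, 27}
B = {3, 7, 10, 11, 21, 25}
Differences: {3, 10, 11, 21, 25, 27}
A ≠ B

No, A ≠ B


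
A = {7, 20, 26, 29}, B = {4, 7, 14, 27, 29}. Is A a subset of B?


A ⊆ B means every element of A is in B.
Elements in A not in B: {20, 26}
So A ⊄ B.

No, A ⊄ B


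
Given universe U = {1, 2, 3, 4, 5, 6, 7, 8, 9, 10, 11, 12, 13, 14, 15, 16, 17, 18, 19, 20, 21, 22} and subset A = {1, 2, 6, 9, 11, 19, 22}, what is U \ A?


Aᶜ = U \ A = elements in U but not in A
U = {1, 2, 3, 4, 5, 6, 7, 8, 9, 10, 11, 12, 13, 14, 15, 16, 17, 18, 19, 20, 21, 22}
A = {1, 2, 6, 9, 11, 19, 22}
Aᶜ = {3, 4, 5, 7, 8, 10, 12, 13, 14, 15, 16, 17, 18, 20, 21}

Aᶜ = {3, 4, 5, 7, 8, 10, 12, 13, 14, 15, 16, 17, 18, 20, 21}


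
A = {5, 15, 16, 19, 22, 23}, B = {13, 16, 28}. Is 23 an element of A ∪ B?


A = {5, 15, 16, 19, 22, 23}, B = {13, 16, 28}
A ∪ B = all elements in A or B
A ∪ B = {5, 13, 15, 16, 19, 22, 23, 28}
Checking if 23 ∈ A ∪ B
23 is in A ∪ B → True

23 ∈ A ∪ B


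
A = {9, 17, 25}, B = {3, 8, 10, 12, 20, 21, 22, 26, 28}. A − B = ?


A \ B = elements in A but not in B
A = {9, 17, 25}
B = {3, 8, 10, 12, 20, 21, 22, 26, 28}
Remove from A any elements in B
A \ B = {9, 17, 25}

A \ B = {9, 17, 25}


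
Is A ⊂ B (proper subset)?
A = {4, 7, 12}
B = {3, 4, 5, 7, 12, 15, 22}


A ⊂ B requires: A ⊆ B AND A ≠ B.
A ⊆ B? Yes
A = B? No
A ⊂ B: Yes (A is a proper subset of B)

Yes, A ⊂ B


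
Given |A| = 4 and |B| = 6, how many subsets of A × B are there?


A relation from A to B is any subset of A × B.
|A × B| = 4 × 6 = 24
# relations = 2^|A × B| = 2^24 = 16777216

Number of relations = 16777216


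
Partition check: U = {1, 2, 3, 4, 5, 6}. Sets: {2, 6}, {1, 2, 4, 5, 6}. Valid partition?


A partition requires: (1) non-empty parts, (2) pairwise disjoint, (3) union = U
Parts: {2, 6}, {1, 2, 4, 5, 6}
Union of parts: {1, 2, 4, 5, 6}
U = {1, 2, 3, 4, 5, 6}
All non-empty? True
Pairwise disjoint? False
Covers U? False

No, not a valid partition


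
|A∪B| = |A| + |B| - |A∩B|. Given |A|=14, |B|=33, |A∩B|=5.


|A ∪ B| = |A| + |B| - |A ∩ B|
= 14 + 33 - 5
= 42

|A ∪ B| = 42


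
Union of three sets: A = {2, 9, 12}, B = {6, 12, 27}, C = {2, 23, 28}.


A ∪ B = {2, 6, 9, 12, 27}
(A ∪ B) ∪ C = {2, 6, 9, 12, 23, 27, 28}

A ∪ B ∪ C = {2, 6, 9, 12, 23, 27, 28}


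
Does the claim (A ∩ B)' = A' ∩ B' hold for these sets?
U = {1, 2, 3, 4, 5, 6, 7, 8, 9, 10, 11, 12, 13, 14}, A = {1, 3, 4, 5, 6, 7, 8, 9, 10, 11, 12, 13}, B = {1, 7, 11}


LHS: A ∩ B = {1, 7, 11}
(A ∩ B)' = U \ (A ∩ B) = {2, 3, 4, 5, 6, 8, 9, 10, 12, 13, 14}
A' = {2, 14}, B' = {2, 3, 4, 5, 6, 8, 9, 10, 12, 13, 14}
Claimed RHS: A' ∩ B' = {2, 14}
Identity is INVALID: LHS = {2, 3, 4, 5, 6, 8, 9, 10, 12, 13, 14} but the RHS claimed here equals {2, 14}. The correct form is (A ∩ B)' = A' ∪ B'.

Identity is invalid: (A ∩ B)' = {2, 3, 4, 5, 6, 8, 9, 10, 12, 13, 14} but A' ∩ B' = {2, 14}. The correct De Morgan law is (A ∩ B)' = A' ∪ B'.


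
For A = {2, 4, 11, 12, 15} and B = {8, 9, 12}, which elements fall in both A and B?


A = {2, 4, 11, 12, 15}
B = {8, 9, 12}
Region: in both A and B
Elements: {12}

Elements in both A and B: {12}


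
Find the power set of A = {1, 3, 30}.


|A| = 3, so |P(A)| = 2^3 = 8
Enumerate subsets by cardinality (0 to 3):
∅, {1}, {3}, {30}, {1, 3}, {1, 30}, {3, 30}, {1, 3, 30}

P(A) has 8 subsets: ∅, {1}, {3}, {30}, {1, 3}, {1, 30}, {3, 30}, {1, 3, 30}


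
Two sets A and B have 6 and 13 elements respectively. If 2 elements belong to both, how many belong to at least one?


|A ∪ B| = |A| + |B| - |A ∩ B|
= 6 + 13 - 2
= 17

|A ∪ B| = 17


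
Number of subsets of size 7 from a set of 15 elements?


C(n,k) = n! / (k!(n-k)!)
C(15,7) = 15! / (7!8!)
= 6435

C(15,7) = 6435


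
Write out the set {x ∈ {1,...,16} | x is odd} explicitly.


Checking each candidate:
Condition: odd numbers in {1,...,16}
Result = {1, 3, 5, 7, 9, 11, 13, 15}

{1, 3, 5, 7, 9, 11, 13, 15}


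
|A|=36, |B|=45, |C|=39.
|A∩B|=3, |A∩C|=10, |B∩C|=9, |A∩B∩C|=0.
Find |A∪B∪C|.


|A∪B∪C| = |A|+|B|+|C| - |A∩B|-|A∩C|-|B∩C| + |A∩B∩C|
= 36+45+39 - 3-10-9 + 0
= 120 - 22 + 0
= 98

|A ∪ B ∪ C| = 98


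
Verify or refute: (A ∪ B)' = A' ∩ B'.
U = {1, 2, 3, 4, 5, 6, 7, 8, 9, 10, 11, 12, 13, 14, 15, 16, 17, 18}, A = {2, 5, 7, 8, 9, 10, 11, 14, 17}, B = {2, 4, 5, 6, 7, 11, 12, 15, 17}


LHS: A ∪ B = {2, 4, 5, 6, 7, 8, 9, 10, 11, 12, 14, 15, 17}
(A ∪ B)' = U \ (A ∪ B) = {1, 3, 13, 16, 18}
A' = {1, 3, 4, 6, 12, 13, 15, 16, 18}, B' = {1, 3, 8, 9, 10, 13, 14, 16, 18}
Claimed RHS: A' ∩ B' = {1, 3, 13, 16, 18}
Identity is VALID: LHS = RHS = {1, 3, 13, 16, 18} ✓

Identity is valid. (A ∪ B)' = A' ∩ B' = {1, 3, 13, 16, 18}


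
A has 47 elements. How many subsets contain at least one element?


Total subsets = 2^n = 2^47 = 140737488355328
Non-empty subsets exclude the empty set: 2^n - 1
= 140737488355328 - 1
= 140737488355327

Number of non-empty subsets = 140737488355327


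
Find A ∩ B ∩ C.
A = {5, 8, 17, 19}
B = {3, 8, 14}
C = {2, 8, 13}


A ∩ B = {8}
(A ∩ B) ∩ C = {8}

A ∩ B ∩ C = {8}


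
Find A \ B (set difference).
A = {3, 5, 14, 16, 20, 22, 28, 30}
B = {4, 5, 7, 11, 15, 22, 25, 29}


A \ B = elements in A but not in B
A = {3, 5, 14, 16, 20, 22, 28, 30}
B = {4, 5, 7, 11, 15, 22, 25, 29}
Remove from A any elements in B
A \ B = {3, 14, 16, 20, 28, 30}

A \ B = {3, 14, 16, 20, 28, 30}


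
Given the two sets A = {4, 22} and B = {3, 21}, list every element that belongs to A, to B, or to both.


A ∪ B = all elements in A or B (or both)
A = {4, 22}
B = {3, 21}
A ∪ B = {3, 4, 21, 22}

A ∪ B = {3, 4, 21, 22}


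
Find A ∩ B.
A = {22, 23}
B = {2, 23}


A ∩ B = elements in both A and B
A = {22, 23}
B = {2, 23}
A ∩ B = {23}

A ∩ B = {23}


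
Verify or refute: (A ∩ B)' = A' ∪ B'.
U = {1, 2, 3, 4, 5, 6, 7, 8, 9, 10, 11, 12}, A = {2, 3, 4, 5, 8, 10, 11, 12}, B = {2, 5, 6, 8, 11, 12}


LHS: A ∩ B = {2, 5, 8, 11, 12}
(A ∩ B)' = U \ (A ∩ B) = {1, 3, 4, 6, 7, 9, 10}
A' = {1, 6, 7, 9}, B' = {1, 3, 4, 7, 9, 10}
Claimed RHS: A' ∪ B' = {1, 3, 4, 6, 7, 9, 10}
Identity is VALID: LHS = RHS = {1, 3, 4, 6, 7, 9, 10} ✓

Identity is valid. (A ∩ B)' = A' ∪ B' = {1, 3, 4, 6, 7, 9, 10}


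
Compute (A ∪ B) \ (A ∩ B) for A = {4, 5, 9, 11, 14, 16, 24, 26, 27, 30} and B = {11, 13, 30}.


A △ B = (A \ B) ∪ (B \ A) = elements in exactly one of A or B
A \ B = {4, 5, 9, 14, 16, 24, 26, 27}
B \ A = {13}
A △ B = {4, 5, 9, 13, 14, 16, 24, 26, 27}

A △ B = {4, 5, 9, 13, 14, 16, 24, 26, 27}


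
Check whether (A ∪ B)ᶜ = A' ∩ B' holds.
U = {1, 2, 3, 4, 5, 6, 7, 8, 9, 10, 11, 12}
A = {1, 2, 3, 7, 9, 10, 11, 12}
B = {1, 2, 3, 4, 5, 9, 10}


LHS: A ∪ B = {1, 2, 3, 4, 5, 7, 9, 10, 11, 12}
(A ∪ B)' = U \ (A ∪ B) = {6, 8}
A' = {4, 5, 6, 8}, B' = {6, 7, 8, 11, 12}
Claimed RHS: A' ∩ B' = {6, 8}
Identity is VALID: LHS = RHS = {6, 8} ✓

Identity is valid. (A ∪ B)' = A' ∩ B' = {6, 8}


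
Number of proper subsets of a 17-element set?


Total subsets = 2^n = 2^17 = 131072
Proper subsets exclude the set itself: 2^n - 1
= 131072 - 1
= 131071

Number of proper subsets = 131071


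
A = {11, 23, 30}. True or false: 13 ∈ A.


A = {11, 23, 30}
Checking if 13 is in A
13 is not in A → False

13 ∉ A


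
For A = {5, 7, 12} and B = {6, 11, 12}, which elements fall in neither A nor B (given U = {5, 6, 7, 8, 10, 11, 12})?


A = {5, 7, 12}
B = {6, 11, 12}
Region: in neither A nor B (given U = {5, 6, 7, 8, 10, 11, 12})
Elements: {8, 10}

Elements in neither A nor B (given U = {5, 6, 7, 8, 10, 11, 12}): {8, 10}


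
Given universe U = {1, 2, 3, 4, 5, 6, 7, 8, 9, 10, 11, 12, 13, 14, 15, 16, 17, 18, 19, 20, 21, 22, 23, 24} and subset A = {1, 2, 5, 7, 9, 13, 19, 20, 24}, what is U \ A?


Aᶜ = U \ A = elements in U but not in A
U = {1, 2, 3, 4, 5, 6, 7, 8, 9, 10, 11, 12, 13, 14, 15, 16, 17, 18, 19, 20, 21, 22, 23, 24}
A = {1, 2, 5, 7, 9, 13, 19, 20, 24}
Aᶜ = {3, 4, 6, 8, 10, 11, 12, 14, 15, 16, 17, 18, 21, 22, 23}

Aᶜ = {3, 4, 6, 8, 10, 11, 12, 14, 15, 16, 17, 18, 21, 22, 23}


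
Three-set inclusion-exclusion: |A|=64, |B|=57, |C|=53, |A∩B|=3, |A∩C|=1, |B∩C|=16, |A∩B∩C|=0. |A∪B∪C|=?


|A∪B∪C| = |A|+|B|+|C| - |A∩B|-|A∩C|-|B∩C| + |A∩B∩C|
= 64+57+53 - 3-1-16 + 0
= 174 - 20 + 0
= 154

|A ∪ B ∪ C| = 154


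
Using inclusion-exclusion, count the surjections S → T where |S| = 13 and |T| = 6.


n = |S| = 13, k = |T| = 6. Surjections via inclusion-exclusion:
S(n,k) = Σ(-1)^i × C(k,i) × (k-i)^n, i=0 to k
i=0: (-1)^0×C(6,0)×6^13 = 13060694016
i=1: (-1)^1×C(6,1)×5^13 = -7324218750
i=2: (-1)^2×C(6,2)×4^13 = 1006632960
i=3: (-1)^3×C(6,3)×3^13 = -31886460
i=4: (-1)^4×C(6,4)×2^13 = 122880
i=5: (-1)^5×C(6,5)×1^13 = -6
i=6: (-1)^6×C(6,6)×0^13 = 0
Total = 6711344640

Number of surjections = 6711344640


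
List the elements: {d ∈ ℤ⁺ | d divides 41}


Checking each candidate:
Condition: positive divisors of 41
Result = {1, 41}

{1, 41}


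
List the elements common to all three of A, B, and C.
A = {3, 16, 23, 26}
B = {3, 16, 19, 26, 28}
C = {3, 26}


A ∩ B = {3, 16, 26}
(A ∩ B) ∩ C = {3, 26}

A ∩ B ∩ C = {3, 26}


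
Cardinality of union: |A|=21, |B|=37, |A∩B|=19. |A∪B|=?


|A ∪ B| = |A| + |B| - |A ∩ B|
= 21 + 37 - 19
= 39

|A ∪ B| = 39


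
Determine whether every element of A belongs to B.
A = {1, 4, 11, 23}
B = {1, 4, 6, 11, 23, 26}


A ⊆ B means every element of A is in B.
All elements of A are in B.
So A ⊆ B.

Yes, A ⊆ B


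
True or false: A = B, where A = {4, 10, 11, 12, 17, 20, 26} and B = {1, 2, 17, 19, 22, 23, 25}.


Two sets are equal iff they have exactly the same elements.
A = {4, 10, 11, 12, 17, 20, 26}
B = {1, 2, 17, 19, 22, 23, 25}
Differences: {1, 2, 4, 10, 11, 12, 19, 20, 22, 23, 25, 26}
A ≠ B

No, A ≠ B


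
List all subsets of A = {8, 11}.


|A| = 2, so |P(A)| = 2^2 = 4
Enumerate subsets by cardinality (0 to 2):
∅, {8}, {11}, {8, 11}

P(A) has 4 subsets: ∅, {8}, {11}, {8, 11}


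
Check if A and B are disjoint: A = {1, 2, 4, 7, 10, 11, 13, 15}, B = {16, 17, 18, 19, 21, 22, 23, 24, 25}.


Disjoint means A ∩ B = ∅.
A ∩ B = ∅
A ∩ B = ∅, so A and B are disjoint.

Yes, A and B are disjoint


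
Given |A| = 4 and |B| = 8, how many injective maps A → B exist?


An injection sends each of |A| = 4 inputs to a distinct output in B.
# injections = |B|·(|B|-1)·…·(|B|-|A|+1) = 8! / (8 - 4)!
= 8 × 7 × 6 × 5
= 1680

Number of injections = 1680


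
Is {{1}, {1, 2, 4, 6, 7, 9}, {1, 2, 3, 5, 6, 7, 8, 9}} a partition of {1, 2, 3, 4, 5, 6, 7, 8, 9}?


A partition requires: (1) non-empty parts, (2) pairwise disjoint, (3) union = U
Parts: {1}, {1, 2, 4, 6, 7, 9}, {1, 2, 3, 5, 6, 7, 8, 9}
Union of parts: {1, 2, 3, 4, 5, 6, 7, 8, 9}
U = {1, 2, 3, 4, 5, 6, 7, 8, 9}
All non-empty? True
Pairwise disjoint? False
Covers U? True

No, not a valid partition


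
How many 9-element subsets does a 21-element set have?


C(n,k) = n! / (k!(n-k)!)
C(21,9) = 21! / (9!12!)
= 293930

C(21,9) = 293930


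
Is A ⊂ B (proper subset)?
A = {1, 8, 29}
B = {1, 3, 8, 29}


A ⊂ B requires: A ⊆ B AND A ≠ B.
A ⊆ B? Yes
A = B? No
A ⊂ B: Yes (A is a proper subset of B)

Yes, A ⊂ B


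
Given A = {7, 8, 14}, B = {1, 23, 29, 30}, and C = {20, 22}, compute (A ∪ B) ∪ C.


A ∪ B = {1, 7, 8, 14, 23, 29, 30}
(A ∪ B) ∪ C = {1, 7, 8, 14, 20, 22, 23, 29, 30}

A ∪ B ∪ C = {1, 7, 8, 14, 20, 22, 23, 29, 30}


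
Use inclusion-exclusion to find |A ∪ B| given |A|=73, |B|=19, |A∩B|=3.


|A ∪ B| = |A| + |B| - |A ∩ B|
= 73 + 19 - 3
= 89

|A ∪ B| = 89


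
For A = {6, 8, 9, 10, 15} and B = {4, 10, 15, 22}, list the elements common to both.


A ∩ B = elements in both A and B
A = {6, 8, 9, 10, 15}
B = {4, 10, 15, 22}
A ∩ B = {10, 15}

A ∩ B = {10, 15}


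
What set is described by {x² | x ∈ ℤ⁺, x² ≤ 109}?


Checking each candidate:
Condition: positive perfect squares ≤ 109
Result = {1, 4, 9, 16, 25, 36, 49, 64, 81, 100}

{1, 4, 9, 16, 25, 36, 49, 64, 81, 100}


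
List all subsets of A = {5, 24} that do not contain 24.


A subset of A that omits 24 is a subset of A \ {24}, so there are 2^(n-1) = 2^1 = 2 of them.
Subsets excluding 24: ∅, {5}

Subsets excluding 24 (2 total): ∅, {5}


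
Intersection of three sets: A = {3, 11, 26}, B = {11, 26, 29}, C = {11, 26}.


A ∩ B = {11, 26}
(A ∩ B) ∩ C = {11, 26}

A ∩ B ∩ C = {11, 26}


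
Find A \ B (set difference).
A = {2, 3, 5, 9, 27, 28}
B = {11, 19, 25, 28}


A \ B = elements in A but not in B
A = {2, 3, 5, 9, 27, 28}
B = {11, 19, 25, 28}
Remove from A any elements in B
A \ B = {2, 3, 5, 9, 27}

A \ B = {2, 3, 5, 9, 27}


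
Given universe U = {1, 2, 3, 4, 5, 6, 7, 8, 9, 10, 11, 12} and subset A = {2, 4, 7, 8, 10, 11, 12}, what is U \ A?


Aᶜ = U \ A = elements in U but not in A
U = {1, 2, 3, 4, 5, 6, 7, 8, 9, 10, 11, 12}
A = {2, 4, 7, 8, 10, 11, 12}
Aᶜ = {1, 3, 5, 6, 9}

Aᶜ = {1, 3, 5, 6, 9}


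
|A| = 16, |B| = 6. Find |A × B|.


|A × B| = |A| × |B|
= 16 × 6
= 96

|A × B| = 96


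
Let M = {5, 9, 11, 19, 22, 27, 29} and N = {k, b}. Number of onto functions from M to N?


n = |M| = 7, k = |N| = 2. Surjections via inclusion-exclusion:
S(n,k) = Σ(-1)^i × C(k,i) × (k-i)^n, i=0 to k
i=0: (-1)^0×C(2,0)×2^7 = 128
i=1: (-1)^1×C(2,1)×1^7 = -2
i=2: (-1)^2×C(2,2)×0^7 = 0
Total = 126

Number of surjections = 126


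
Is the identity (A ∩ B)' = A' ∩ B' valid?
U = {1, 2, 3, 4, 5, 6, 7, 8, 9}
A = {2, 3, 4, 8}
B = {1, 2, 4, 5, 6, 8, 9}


LHS: A ∩ B = {2, 4, 8}
(A ∩ B)' = U \ (A ∩ B) = {1, 3, 5, 6, 7, 9}
A' = {1, 5, 6, 7, 9}, B' = {3, 7}
Claimed RHS: A' ∩ B' = {7}
Identity is INVALID: LHS = {1, 3, 5, 6, 7, 9} but the RHS claimed here equals {7}. The correct form is (A ∩ B)' = A' ∪ B'.

Identity is invalid: (A ∩ B)' = {1, 3, 5, 6, 7, 9} but A' ∩ B' = {7}. The correct De Morgan law is (A ∩ B)' = A' ∪ B'.


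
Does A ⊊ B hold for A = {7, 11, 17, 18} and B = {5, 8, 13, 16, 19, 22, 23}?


A ⊂ B requires: A ⊆ B AND A ≠ B.
A ⊆ B? No
A ⊄ B, so A is not a proper subset.

No, A is not a proper subset of B


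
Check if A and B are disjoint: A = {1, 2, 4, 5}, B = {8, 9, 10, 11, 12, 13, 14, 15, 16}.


Disjoint means A ∩ B = ∅.
A ∩ B = ∅
A ∩ B = ∅, so A and B are disjoint.

Yes, A and B are disjoint


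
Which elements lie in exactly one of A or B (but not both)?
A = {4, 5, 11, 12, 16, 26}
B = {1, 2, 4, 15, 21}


A △ B = (A \ B) ∪ (B \ A) = elements in exactly one of A or B
A \ B = {5, 11, 12, 16, 26}
B \ A = {1, 2, 15, 21}
A △ B = {1, 2, 5, 11, 12, 15, 16, 21, 26}

A △ B = {1, 2, 5, 11, 12, 15, 16, 21, 26}


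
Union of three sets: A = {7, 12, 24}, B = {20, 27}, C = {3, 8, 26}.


A ∪ B = {7, 12, 20, 24, 27}
(A ∪ B) ∪ C = {3, 7, 8, 12, 20, 24, 26, 27}

A ∪ B ∪ C = {3, 7, 8, 12, 20, 24, 26, 27}


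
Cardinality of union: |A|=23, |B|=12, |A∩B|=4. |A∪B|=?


|A ∪ B| = |A| + |B| - |A ∩ B|
= 23 + 12 - 4
= 31

|A ∪ B| = 31


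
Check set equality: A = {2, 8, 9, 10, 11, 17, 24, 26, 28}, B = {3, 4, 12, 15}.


Two sets are equal iff they have exactly the same elements.
A = {2, 8, 9, 10, 11, 17, 24, 26, 28}
B = {3, 4, 12, 15}
Differences: {2, 3, 4, 8, 9, 10, 11, 12, 15, 17, 24, 26, 28}
A ≠ B

No, A ≠ B
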